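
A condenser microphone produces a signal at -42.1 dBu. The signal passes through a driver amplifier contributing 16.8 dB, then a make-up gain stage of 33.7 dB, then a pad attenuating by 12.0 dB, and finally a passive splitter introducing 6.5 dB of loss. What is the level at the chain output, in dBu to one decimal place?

Gain stages sum in dB:
-42.1 + 16.8 + 33.7 − 12.0 − 6.5 = -10.1 dBu.

-10.1 dBu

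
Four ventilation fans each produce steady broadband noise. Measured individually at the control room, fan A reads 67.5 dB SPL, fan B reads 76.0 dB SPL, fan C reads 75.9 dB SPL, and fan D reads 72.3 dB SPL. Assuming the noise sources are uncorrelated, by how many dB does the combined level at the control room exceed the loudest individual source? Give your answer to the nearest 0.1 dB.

Incoherent sources sum as intensities:
L_total = 10·log₁₀(10^(67.5/10) + 10^(76.0/10) + 10^(75.9/10) + 10^(72.3/10)) = 80.06 dB SPL.
Excess over the loudest (76.0 dB): 80.06 − 76.0 = 4.1 dB.

4.1 dB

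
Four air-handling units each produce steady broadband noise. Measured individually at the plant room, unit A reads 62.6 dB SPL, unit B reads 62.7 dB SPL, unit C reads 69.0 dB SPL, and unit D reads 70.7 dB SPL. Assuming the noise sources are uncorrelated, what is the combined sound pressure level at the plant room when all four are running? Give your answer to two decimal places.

73.69 dB SPL

Uncorrelated sources add in intensity (power), not in dB.
L_total = 10·log₁₀(10^(62.6/10) + 10^(62.7/10) + 10^(69.0/10) + 10^(70.7/10)) = 10·log₁₀(23370000) = 73.69 dB SPL.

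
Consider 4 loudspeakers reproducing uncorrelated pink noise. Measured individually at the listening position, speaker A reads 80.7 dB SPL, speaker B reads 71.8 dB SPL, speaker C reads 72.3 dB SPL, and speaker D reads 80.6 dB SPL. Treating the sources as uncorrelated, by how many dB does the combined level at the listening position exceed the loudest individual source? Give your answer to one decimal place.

Uncorrelated sources add in intensity (power), not in dB.
L_total = 10·log₁₀(10^(80.7/10) + 10^(71.8/10) + 10^(72.3/10) + 10^(80.6/10)) = 84.22 dB SPL.
Excess over the loudest (80.7 dB): 84.22 − 80.7 = 3.5 dB.

3.5 dB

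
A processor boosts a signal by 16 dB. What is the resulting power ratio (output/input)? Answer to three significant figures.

39.8

Power ratio = 10^(dB/10).
10^(16/10) = 10^(1.600) = 39.8.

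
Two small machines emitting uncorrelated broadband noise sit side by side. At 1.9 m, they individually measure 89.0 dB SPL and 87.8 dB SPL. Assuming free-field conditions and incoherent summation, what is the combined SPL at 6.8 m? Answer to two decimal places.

Combined at 1.9 m: 10·log₁₀(10^(89.0/10)+10^(87.8/10)) = 91.452 dB SPL.
Then apply −20·log₁₀(6.8/1.9) = -11.075 dB → 80.38 dB SPL.

80.38 dB SPL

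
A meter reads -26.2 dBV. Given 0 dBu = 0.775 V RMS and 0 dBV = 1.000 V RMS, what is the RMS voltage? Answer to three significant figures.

0.0490 V

V = 1.000 V × 10^(-26.2/20).
= 1.000 × 0.04898 = 0.0490 V.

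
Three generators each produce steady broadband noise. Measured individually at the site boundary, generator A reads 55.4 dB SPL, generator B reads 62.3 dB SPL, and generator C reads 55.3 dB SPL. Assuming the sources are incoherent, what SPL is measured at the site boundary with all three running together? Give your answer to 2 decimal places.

Incoherent sources sum as intensities:
L_total = 10·log₁₀(10^(55.4/10) + 10^(62.3/10) + 10^(55.3/10)) = 10·log₁₀(2384000) = 63.77 dB SPL.

63.77 dB SPL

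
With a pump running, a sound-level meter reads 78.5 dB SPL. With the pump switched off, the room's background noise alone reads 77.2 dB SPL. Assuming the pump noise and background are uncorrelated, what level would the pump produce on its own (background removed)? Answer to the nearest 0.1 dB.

Remove the background by subtracting linear intensities:
L_src = 10·log₁₀(10^(78.5/10) − 10^(77.2/10)) = 10·log₁₀(18310000) = 72.6 dB SPL.

72.6 dB SPL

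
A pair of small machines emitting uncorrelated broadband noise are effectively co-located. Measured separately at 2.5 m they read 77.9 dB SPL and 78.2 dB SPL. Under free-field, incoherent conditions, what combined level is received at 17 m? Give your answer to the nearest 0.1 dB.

64.4 dB SPL

Combined at 2.5 m: 10·log₁₀(10^(77.9/10)+10^(78.2/10)) = 81.06 dB SPL.
Then apply −20·log₁₀(17/2.5) = -16.65 dB → 64.4 dB SPL.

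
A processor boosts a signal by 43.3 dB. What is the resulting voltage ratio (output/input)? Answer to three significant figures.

Voltage ratio = 10^(dB/20).
10^(43.3/20) = 10^(2.165) = 146.

146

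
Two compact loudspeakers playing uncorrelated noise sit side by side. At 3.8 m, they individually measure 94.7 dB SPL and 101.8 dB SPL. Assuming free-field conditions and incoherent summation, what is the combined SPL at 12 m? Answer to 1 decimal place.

92.6 dB SPL

Combined at 3.8 m: 10·log₁₀(10^(94.7/10)+10^(101.8/10)) = 102.57 dB SPL.
Then apply −20·log₁₀(12/3.8) = -9.99 dB → 92.6 dB SPL.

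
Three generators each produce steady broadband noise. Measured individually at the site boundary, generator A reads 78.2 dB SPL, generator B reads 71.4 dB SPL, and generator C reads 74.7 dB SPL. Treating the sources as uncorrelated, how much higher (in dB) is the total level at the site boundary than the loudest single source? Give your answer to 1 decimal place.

2.2 dB

Incoherent sources sum as intensities:
L_total = 10·log₁₀(10^(78.2/10) + 10^(71.4/10) + 10^(74.7/10)) = 80.39 dB SPL.
Excess over the loudest (78.2 dB): 80.39 − 78.2 = 2.2 dB.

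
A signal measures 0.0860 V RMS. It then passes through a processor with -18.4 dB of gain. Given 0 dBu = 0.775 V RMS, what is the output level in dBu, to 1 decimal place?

Input level: 20·log₁₀(0.0860/0.775) = -19.10 dBu.
Output: -19.10 − 18.4 = -37.5 dBu.

-37.5 dBu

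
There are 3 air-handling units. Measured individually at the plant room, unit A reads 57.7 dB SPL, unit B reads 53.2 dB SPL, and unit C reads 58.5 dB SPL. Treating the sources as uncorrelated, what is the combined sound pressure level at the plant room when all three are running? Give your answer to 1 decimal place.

61.8 dB SPL

Incoherent sources sum as intensities:
L_total = 10·log₁₀(10^(57.7/10) + 10^(53.2/10) + 10^(58.5/10)) = 10·log₁₀(1506000) = 61.8 dB SPL.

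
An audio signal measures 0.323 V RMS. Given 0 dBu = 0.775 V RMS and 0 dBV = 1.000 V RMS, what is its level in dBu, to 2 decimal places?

dBu = 20·log₁₀(V / 0.775 V).
20·log₁₀(0.323/0.775) = -7.60 dBu.

-7.60 dBu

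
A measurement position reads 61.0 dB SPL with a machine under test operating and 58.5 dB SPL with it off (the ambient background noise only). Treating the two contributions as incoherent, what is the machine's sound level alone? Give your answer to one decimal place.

Subtract intensities: L_src = 10·log₁₀(10^(L_total/10) − 10^(L_bg/10)).
L_src = 10·log₁₀(10^(61.0/10) − 10^(58.5/10)) = 10·log₁₀(551000) = 57.4 dB SPL.

57.4 dB SPL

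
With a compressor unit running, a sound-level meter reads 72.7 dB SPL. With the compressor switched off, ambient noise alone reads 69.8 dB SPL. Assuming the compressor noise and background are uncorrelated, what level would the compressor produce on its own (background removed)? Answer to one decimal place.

Background correction is a power subtraction:
L_src = 10·log₁₀(10^(72.7/10) − 10^(69.8/10)) = 10·log₁₀(9071000) = 69.6 dB SPL.

69.6 dB SPL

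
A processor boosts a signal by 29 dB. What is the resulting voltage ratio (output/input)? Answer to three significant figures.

28.2

Voltage ratio = 10^(dB/20).
10^(29/20) = 10^(1.450) = 28.2.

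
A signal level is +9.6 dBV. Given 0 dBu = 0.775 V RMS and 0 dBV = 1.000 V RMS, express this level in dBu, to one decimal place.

The offset between the scales is 20·log₁₀(0.775/1.000) = −2.214 dB.
So dBu = +9.6 + 2.214 = +11.8 dBu.

+11.8 dBu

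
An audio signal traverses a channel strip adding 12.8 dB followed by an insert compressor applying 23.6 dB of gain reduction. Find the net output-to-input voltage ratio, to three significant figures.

0.288

Net gain = 12.8 + (−23.6) = -10.8 dB.
Voltage ratio = 10^(-10.8/20) = 0.288.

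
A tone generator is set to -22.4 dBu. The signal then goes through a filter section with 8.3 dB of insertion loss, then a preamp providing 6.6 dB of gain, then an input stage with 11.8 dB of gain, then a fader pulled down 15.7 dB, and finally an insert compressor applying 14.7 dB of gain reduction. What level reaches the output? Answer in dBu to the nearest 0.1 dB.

In dB, series stages simply add:
-22.4 − 8.3 + 6.6 + 11.8 − 15.7 − 14.7 = -42.7 dBu.

-42.7 dBu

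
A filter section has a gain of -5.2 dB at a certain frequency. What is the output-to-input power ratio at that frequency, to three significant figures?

Power ratio = 10^(dB/10).
10^(-5.2/10) = 10^(-0.5200) = 0.302.

0.302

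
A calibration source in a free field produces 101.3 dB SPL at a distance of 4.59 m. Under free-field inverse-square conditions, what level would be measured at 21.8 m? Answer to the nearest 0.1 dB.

Inverse-square spreading gives ΔL = −20·log₁₀(d₂/d₁).
ΔL = −20·log₁₀(21.8/4.59) = -13.53 dB, so L₂ = 101.3 + (-13.53) = 87.8 dB SPL.

87.8 dB SPL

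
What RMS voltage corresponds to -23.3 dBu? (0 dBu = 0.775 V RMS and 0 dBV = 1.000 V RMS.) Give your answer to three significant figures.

V = 0.775 V × 10^(-23.3/20).
= 0.775 × 0.06839 = 0.0530 V.

0.0530 V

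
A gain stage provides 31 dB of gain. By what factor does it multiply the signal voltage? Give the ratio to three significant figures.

35.5

Voltage ratio = 10^(dB/20).
10^(31/20) = 10^(1.550) = 35.5.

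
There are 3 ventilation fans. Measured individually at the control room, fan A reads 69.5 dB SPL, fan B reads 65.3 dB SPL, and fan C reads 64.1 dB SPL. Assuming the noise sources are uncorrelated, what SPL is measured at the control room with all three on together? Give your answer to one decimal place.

71.7 dB SPL

Incoherent sources sum as intensities:
L_total = 10·log₁₀(10^(69.5/10) + 10^(65.3/10) + 10^(64.1/10)) = 10·log₁₀(14870000) = 71.7 dB SPL.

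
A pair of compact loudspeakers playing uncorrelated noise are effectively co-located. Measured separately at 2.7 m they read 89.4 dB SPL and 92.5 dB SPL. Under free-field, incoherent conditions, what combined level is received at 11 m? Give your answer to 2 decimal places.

Combined at 2.7 m: 10·log₁₀(10^(89.4/10)+10^(92.5/10)) = 94.231 dB SPL.
Then apply −20·log₁₀(11/2.7) = -12.201 dB → 82.03 dB SPL.

82.03 dB SPL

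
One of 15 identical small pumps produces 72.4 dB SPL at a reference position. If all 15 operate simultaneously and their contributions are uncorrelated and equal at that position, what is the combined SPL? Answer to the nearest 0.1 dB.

15 equal incoherent sources raise the level by 10·log₁₀(15) = 11.76 dB.
L_total = 72.4 + 11.76 = 84.2 dB SPL.

84.2 dB SPL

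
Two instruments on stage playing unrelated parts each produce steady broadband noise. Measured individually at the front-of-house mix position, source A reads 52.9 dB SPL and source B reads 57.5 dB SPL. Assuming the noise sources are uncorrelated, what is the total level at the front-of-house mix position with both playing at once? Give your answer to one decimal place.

Uncorrelated sources add in intensity (power), not in dB.
L_total = 10·log₁₀(10^(52.9/10) + 10^(57.5/10)) = 10·log₁₀(757300) = 58.8 dB SPL.

58.8 dB SPL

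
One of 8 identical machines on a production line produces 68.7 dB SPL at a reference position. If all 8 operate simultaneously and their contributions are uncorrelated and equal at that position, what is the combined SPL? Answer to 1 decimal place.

8 equal incoherent sources raise the level by 10·log₁₀(8) = 9.03 dB.
L_total = 68.7 + 9.03 = 77.7 dB SPL.

77.7 dB SPL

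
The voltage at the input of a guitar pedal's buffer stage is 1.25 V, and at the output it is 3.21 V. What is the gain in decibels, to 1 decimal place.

8.2 dB

Voltage ratio → dB uses the 20·log₁₀ form:
20·log₁₀(3.21/1.25) = 20·log₁₀(2.568) = 8.2 dB.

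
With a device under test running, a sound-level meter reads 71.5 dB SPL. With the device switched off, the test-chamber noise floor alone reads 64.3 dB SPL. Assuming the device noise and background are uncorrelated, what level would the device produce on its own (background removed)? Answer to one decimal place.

Subtract intensities: L_src = 10·log₁₀(10^(L_total/10) − 10^(L_bg/10)).
L_src = 10·log₁₀(10^(71.5/10) − 10^(64.3/10)) = 10·log₁₀(11430000) = 70.6 dB SPL.

70.6 dB SPL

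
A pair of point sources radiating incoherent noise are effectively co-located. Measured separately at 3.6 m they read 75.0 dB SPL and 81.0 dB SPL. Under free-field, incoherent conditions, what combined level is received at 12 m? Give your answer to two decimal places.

Combined at 3.6 m: 10·log₁₀(10^(75.0/10)+10^(81.0/10)) = 81.973 dB SPL.
Then apply −20·log₁₀(12/3.6) = -10.458 dB → 71.52 dB SPL.

71.52 dB SPL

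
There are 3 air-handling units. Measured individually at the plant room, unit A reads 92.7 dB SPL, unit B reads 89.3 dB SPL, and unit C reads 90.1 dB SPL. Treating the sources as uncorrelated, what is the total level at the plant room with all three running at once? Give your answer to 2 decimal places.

95.72 dB SPL

Add the sources as powers (linear), then convert back to dB:
L_total = 10·log₁₀(10^(92.7/10) + 10^(89.3/10) + 10^(90.1/10)) = 10·log₁₀(3737000000) = 95.72 dB SPL.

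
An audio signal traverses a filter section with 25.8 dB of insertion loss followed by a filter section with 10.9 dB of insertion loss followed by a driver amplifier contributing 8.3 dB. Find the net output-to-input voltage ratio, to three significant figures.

Net gain = (−25.8) + (−10.9) + 8.3 = -28.4 dB.
Voltage ratio = 10^(-28.4/20) = 0.0380.

0.0380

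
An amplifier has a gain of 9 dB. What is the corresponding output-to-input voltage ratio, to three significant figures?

2.82

Voltage ratio = 10^(dB/20).
10^(9/20) = 10^(0.4500) = 2.82.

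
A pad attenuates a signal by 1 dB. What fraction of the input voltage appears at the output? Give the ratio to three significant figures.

0.891

Voltage ratio = 10^(dB/20).
10^(-1/20) = 10^(-0.05000) = 0.891.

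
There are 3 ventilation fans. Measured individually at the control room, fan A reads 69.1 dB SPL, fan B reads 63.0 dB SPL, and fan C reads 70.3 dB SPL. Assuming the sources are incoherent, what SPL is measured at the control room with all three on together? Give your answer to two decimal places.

73.19 dB SPL

Incoherent sources sum as intensities:
L_total = 10·log₁₀(10^(69.1/10) + 10^(63.0/10) + 10^(70.3/10)) = 10·log₁₀(20840000) = 73.19 dB SPL.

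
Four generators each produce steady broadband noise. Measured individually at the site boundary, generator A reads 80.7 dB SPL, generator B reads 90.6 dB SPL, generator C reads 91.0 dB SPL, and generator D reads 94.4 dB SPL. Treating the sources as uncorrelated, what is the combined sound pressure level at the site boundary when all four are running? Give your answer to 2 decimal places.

Incoherent sources sum as intensities:
L_total = 10·log₁₀(10^(80.7/10) + 10^(90.6/10) + 10^(91.0/10) + 10^(94.4/10)) = 10·log₁₀(5279000000) = 97.23 dB SPL.

97.23 dB SPL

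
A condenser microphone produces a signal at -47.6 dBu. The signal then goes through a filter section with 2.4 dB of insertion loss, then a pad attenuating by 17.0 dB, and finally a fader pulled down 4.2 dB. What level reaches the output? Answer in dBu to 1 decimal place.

Gain stages sum in dB:
-47.6 − 2.4 − 17.0 − 4.2 = -71.2 dBu.

-71.2 dBu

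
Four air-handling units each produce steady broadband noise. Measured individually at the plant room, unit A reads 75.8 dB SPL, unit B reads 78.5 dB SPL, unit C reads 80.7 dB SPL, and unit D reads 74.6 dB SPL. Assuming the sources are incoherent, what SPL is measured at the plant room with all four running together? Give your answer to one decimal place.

84.1 dB SPL

Incoherent sources sum as intensities:
L_total = 10·log₁₀(10^(75.8/10) + 10^(78.5/10) + 10^(80.7/10) + 10^(74.6/10)) = 10·log₁₀(255100000) = 84.1 dB SPL.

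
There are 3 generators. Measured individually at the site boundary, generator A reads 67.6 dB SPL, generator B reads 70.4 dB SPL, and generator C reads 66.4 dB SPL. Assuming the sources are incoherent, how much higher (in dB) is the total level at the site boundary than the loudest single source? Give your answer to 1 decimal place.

2.8 dB

Uncorrelated sources add in intensity (power), not in dB.
L_total = 10·log₁₀(10^(67.6/10) + 10^(70.4/10) + 10^(66.4/10)) = 73.24 dB SPL.
Excess over the loudest (70.4 dB): 73.24 − 70.4 = 2.8 dB.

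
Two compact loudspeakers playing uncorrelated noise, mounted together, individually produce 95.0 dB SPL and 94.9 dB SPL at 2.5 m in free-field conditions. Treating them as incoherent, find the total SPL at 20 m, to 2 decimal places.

Combined at 2.5 m: 10·log₁₀(10^(95.0/10)+10^(94.9/10)) = 97.961 dB SPL.
Then apply −20·log₁₀(20/2.5) = -18.062 dB → 79.90 dB SPL.

79.90 dB SPL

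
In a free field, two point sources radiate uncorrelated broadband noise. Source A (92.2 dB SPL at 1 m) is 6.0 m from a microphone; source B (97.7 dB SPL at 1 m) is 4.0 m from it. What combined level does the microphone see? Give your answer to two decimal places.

At the listener: L_A = 92.2 − 20·log₁₀(6.0) = 76.637 dB; L_B = 97.7 − 20·log₁₀(4.0) = 85.659 dB.
Combined: 10·log₁₀(10^(76.637/10)+10^(85.659/10)) = 86.17 dB SPL.

86.17 dB SPL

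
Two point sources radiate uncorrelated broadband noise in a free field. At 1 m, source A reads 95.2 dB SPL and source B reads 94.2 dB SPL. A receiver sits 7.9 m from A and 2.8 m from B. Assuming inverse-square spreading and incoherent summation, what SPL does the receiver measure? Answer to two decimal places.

At the listener: L_A = 95.2 − 20·log₁₀(7.9) = 77.247 dB; L_B = 94.2 − 20·log₁₀(2.8) = 85.257 dB.
Combined: 10·log₁₀(10^(77.247/10)+10^(85.257/10)) = 85.89 dB SPL.

85.89 dB SPL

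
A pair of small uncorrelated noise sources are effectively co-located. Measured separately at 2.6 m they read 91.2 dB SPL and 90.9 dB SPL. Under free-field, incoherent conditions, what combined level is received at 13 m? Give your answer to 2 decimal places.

Combined at 2.6 m: 10·log₁₀(10^(91.2/10)+10^(90.9/10)) = 94.063 dB SPL.
Then apply −20·log₁₀(13/2.6) = -13.979 dB → 80.08 dB SPL.

80.08 dB SPL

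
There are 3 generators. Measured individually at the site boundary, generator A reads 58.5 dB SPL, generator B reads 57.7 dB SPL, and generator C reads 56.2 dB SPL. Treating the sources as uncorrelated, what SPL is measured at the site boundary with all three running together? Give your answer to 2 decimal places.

Uncorrelated sources add in intensity (power), not in dB.
L_total = 10·log₁₀(10^(58.5/10) + 10^(57.7/10) + 10^(56.2/10)) = 10·log₁₀(1714000) = 62.34 dB SPL.

62.34 dB SPL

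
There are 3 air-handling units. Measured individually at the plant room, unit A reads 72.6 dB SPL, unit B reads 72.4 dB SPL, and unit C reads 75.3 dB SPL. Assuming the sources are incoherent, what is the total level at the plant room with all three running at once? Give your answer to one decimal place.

78.4 dB SPL

Add the sources as powers (linear), then convert back to dB:
L_total = 10·log₁₀(10^(72.6/10) + 10^(72.4/10) + 10^(75.3/10)) = 10·log₁₀(69460000) = 78.4 dB SPL.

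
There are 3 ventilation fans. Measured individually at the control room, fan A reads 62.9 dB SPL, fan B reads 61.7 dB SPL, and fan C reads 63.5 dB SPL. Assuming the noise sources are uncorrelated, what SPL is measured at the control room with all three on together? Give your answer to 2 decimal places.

67.53 dB SPL

Add the sources as powers (linear), then convert back to dB:
L_total = 10·log₁₀(10^(62.9/10) + 10^(61.7/10) + 10^(63.5/10)) = 10·log₁₀(5668000) = 67.53 dB SPL.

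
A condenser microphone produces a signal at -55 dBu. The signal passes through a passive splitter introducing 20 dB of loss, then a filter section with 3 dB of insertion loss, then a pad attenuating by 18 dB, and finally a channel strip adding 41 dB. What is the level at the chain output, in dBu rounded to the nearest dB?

Cascaded gains and losses add directly in dB.
-55 − 20 − 3 − 18 + 41 = -55 dBu.

-55 dBu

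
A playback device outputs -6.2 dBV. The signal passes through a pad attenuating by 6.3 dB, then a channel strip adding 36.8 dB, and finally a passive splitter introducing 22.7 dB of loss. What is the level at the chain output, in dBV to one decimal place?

+1.6 dBV

Cascaded gains and losses add directly in dB.
-6.2 − 6.3 + 36.8 − 22.7 = +1.6 dBV.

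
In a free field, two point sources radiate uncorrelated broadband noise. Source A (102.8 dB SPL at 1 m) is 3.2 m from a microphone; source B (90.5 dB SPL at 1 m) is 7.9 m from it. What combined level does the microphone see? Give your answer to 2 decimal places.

At the listener: L_A = 102.8 − 20·log₁₀(3.2) = 92.697 dB; L_B = 90.5 − 20·log₁₀(7.9) = 72.547 dB.
Combined: 10·log₁₀(10^(92.697/10)+10^(72.547/10)) = 92.74 dB SPL.

92.74 dB SPL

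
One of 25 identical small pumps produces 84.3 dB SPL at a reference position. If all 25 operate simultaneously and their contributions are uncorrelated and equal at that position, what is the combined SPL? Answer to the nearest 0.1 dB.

98.3 dB SPL

25 equal incoherent sources raise the level by 10·log₁₀(25) = 13.98 dB.
L_total = 84.3 + 13.98 = 98.3 dB SPL.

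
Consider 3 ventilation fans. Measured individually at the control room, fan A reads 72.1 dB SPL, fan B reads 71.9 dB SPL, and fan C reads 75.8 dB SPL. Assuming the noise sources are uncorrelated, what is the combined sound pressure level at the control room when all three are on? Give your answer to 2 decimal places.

78.43 dB SPL

Uncorrelated sources add in intensity (power), not in dB.
L_total = 10·log₁₀(10^(72.1/10) + 10^(71.9/10) + 10^(75.8/10)) = 10·log₁₀(69730000) = 78.43 dB SPL.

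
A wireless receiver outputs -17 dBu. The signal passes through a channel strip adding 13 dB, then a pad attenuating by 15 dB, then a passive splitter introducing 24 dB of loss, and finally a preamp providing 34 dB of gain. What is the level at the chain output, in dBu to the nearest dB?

-9 dBu

In dB, series stages simply add:
-17 + 13 − 15 − 24 + 34 = -9 dBu.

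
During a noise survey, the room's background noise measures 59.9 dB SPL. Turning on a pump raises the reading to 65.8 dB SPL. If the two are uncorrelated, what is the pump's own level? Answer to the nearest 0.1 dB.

64.5 dB SPL

Remove the background by subtracting linear intensities:
L_src = 10·log₁₀(10^(65.8/10) − 10^(59.9/10)) = 10·log₁₀(2825000) = 64.5 dB SPL.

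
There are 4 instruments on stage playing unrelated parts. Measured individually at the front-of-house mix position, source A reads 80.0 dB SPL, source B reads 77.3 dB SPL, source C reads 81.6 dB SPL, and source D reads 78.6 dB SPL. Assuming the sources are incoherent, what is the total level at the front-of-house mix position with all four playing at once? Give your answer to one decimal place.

Add the sources as powers (linear), then convert back to dB:
L_total = 10·log₁₀(10^(80.0/10) + 10^(77.3/10) + 10^(81.6/10) + 10^(78.6/10)) = 10·log₁₀(370700000) = 85.7 dB SPL.

85.7 dB SPL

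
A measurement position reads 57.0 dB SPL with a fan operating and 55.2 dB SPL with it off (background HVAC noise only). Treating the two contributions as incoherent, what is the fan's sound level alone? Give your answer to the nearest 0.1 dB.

52.3 dB SPL

Remove the background by subtracting linear intensities:
L_src = 10·log₁₀(10^(57.0/10) − 10^(55.2/10)) = 10·log₁₀(170100) = 52.3 dB SPL.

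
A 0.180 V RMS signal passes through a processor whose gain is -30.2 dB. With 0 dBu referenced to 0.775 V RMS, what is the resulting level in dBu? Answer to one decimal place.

Input level: 20·log₁₀(0.180/0.775) = -12.68 dBu.
Output: -12.68 − 30.2 = -42.9 dBu.

-42.9 dBu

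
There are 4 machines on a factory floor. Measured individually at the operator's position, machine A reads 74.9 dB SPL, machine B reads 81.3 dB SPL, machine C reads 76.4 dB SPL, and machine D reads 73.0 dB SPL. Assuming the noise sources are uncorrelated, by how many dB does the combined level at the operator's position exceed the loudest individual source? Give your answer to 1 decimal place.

2.3 dB

Add the sources as powers (linear), then convert back to dB:
L_total = 10·log₁₀(10^(74.9/10) + 10^(81.3/10) + 10^(76.4/10) + 10^(73.0/10)) = 83.61 dB SPL.
Excess over the loudest (81.3 dB): 83.61 − 81.3 = 2.3 dB.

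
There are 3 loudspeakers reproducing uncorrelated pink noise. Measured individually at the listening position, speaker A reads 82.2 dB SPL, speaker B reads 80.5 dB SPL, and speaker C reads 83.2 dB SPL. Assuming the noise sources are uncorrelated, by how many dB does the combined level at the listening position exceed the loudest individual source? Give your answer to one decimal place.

Uncorrelated sources add in intensity (power), not in dB.
L_total = 10·log₁₀(10^(82.2/10) + 10^(80.5/10) + 10^(83.2/10)) = 86.88 dB SPL.
Excess over the loudest (83.2 dB): 86.88 − 83.2 = 3.7 dB.

3.7 dB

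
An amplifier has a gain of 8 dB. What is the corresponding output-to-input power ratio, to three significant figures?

6.31

Power ratio = 10^(dB/10).
10^(8/10) = 10^(0.8000) = 6.31.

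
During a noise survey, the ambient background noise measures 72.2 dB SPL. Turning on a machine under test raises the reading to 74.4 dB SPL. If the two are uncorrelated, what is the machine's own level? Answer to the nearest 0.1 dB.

70.4 dB SPL

Background correction is a power subtraction:
L_src = 10·log₁₀(10^(74.4/10) − 10^(72.2/10)) = 10·log₁₀(10950000) = 70.4 dB SPL.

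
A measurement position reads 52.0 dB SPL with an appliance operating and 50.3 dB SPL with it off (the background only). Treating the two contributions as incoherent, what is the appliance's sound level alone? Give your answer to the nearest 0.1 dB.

Subtract intensities: L_src = 10·log₁₀(10^(L_total/10) − 10^(L_bg/10)).
L_src = 10·log₁₀(10^(52.0/10) − 10^(50.3/10)) = 10·log₁₀(51340) = 47.1 dB SPL.

47.1 dB SPL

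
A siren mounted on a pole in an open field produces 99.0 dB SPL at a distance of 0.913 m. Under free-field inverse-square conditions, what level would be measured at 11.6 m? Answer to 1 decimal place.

For a point source in a free field, ΔL = −20·log₁₀(d₂/d₁).
ΔL = −20·log₁₀(11.6/0.913) = -22.08 dB, so L₂ = 99.0 + (-22.08) = 76.9 dB SPL.

76.9 dB SPL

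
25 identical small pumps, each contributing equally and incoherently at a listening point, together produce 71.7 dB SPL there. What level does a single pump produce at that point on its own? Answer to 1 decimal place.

25 equal incoherent sources add 10·log₁₀(25) = 13.98 dB over one source.
L_one = 71.7 − 13.98 = 57.7 dB SPL.

57.7 dB SPL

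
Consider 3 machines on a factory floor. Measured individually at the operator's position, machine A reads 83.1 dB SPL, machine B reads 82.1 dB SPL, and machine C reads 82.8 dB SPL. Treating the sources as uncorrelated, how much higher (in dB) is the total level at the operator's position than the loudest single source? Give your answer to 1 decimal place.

Uncorrelated sources add in intensity (power), not in dB.
L_total = 10·log₁₀(10^(83.1/10) + 10^(82.1/10) + 10^(82.8/10)) = 87.46 dB SPL.
Excess over the loudest (83.1 dB): 87.46 − 83.1 = 4.4 dB.

4.4 dB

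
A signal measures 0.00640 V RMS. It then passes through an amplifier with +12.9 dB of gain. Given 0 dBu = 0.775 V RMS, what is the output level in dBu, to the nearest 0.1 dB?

-28.8 dBu

Input level: 20·log₁₀(0.00640/0.775) = -41.66 dBu.
Output: -41.66 + 12.9 = -28.8 dBu.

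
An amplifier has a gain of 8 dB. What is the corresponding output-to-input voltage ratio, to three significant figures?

2.51

Voltage ratio = 10^(dB/20).
10^(8/20) = 10^(0.4000) = 2.51.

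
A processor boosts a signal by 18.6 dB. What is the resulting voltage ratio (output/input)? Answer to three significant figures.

Voltage ratio = 10^(dB/20).
10^(18.6/20) = 10^(0.9300) = 8.51.

8.51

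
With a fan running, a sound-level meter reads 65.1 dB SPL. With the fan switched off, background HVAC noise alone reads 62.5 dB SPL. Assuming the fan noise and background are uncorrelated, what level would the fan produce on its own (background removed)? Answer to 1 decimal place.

61.6 dB SPL

Background correction is a power subtraction:
L_src = 10·log₁₀(10^(65.1/10) − 10^(62.5/10)) = 10·log₁₀(1458000) = 61.6 dB SPL.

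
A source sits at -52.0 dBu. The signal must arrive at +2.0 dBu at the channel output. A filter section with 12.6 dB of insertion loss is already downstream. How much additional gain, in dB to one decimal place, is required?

66.6 dB

The required make-up gain is the shortfall in the dB sum.
G = +2.0 − (-52.0) + 12.6 = 66.6 dB.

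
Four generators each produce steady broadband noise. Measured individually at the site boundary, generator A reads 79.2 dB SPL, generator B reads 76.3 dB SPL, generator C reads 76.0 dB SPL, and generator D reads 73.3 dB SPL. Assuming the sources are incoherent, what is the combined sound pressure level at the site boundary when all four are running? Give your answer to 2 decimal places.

82.72 dB SPL

Uncorrelated sources add in intensity (power), not in dB.
L_total = 10·log₁₀(10^(79.2/10) + 10^(76.3/10) + 10^(76.0/10) + 10^(73.3/10)) = 10·log₁₀(187000000) = 82.72 dB SPL.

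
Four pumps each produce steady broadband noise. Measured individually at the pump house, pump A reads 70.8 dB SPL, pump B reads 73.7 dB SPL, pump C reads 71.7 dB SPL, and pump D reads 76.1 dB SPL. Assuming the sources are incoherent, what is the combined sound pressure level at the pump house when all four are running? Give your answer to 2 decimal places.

Add the sources as powers (linear), then convert back to dB:
L_total = 10·log₁₀(10^(70.8/10) + 10^(73.7/10) + 10^(71.7/10) + 10^(76.1/10)) = 10·log₁₀(90990000) = 79.59 dB SPL.

79.59 dB SPL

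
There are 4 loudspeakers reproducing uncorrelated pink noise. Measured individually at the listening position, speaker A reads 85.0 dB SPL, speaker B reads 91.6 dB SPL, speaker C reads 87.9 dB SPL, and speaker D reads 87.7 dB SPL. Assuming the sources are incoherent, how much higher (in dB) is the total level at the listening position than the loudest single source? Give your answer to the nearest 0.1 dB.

3.1 dB

Incoherent sources sum as intensities:
L_total = 10·log₁₀(10^(85.0/10) + 10^(91.6/10) + 10^(87.9/10) + 10^(87.7/10)) = 94.72 dB SPL.
Excess over the loudest (91.6 dB): 94.72 − 91.6 = 3.1 dB.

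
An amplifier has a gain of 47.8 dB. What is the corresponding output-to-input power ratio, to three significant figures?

60300

Power ratio = 10^(dB/10).
10^(47.8/10) = 10^(4.780) = 60300.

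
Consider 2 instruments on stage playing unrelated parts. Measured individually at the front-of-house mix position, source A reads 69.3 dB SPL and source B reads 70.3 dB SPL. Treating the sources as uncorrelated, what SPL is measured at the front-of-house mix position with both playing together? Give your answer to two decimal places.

72.84 dB SPL

Add the sources as powers (linear), then convert back to dB:
L_total = 10·log₁₀(10^(69.3/10) + 10^(70.3/10)) = 10·log₁₀(19230000) = 72.84 dB SPL.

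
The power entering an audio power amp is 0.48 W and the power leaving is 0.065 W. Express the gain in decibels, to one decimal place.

For a power ratio, dB = 10·log₁₀(P₂/P₁).
10·log₁₀(0.065/0.48) = 10·log₁₀(0.1354) = -8.7 dB.

-8.7 dB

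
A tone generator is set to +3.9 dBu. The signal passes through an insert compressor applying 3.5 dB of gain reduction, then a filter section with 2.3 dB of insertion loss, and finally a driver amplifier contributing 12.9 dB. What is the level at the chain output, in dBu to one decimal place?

+11.0 dBu

Cascaded gains and losses add directly in dB.
+3.9 − 3.5 − 2.3 + 12.9 = +11.0 dBu.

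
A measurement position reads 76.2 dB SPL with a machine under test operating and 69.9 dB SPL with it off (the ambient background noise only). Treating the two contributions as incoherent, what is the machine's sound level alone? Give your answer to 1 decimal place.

Background correction is a power subtraction:
L_src = 10·log₁₀(10^(76.2/10) − 10^(69.9/10)) = 10·log₁₀(31910000) = 75.0 dB SPL.

75.0 dB SPL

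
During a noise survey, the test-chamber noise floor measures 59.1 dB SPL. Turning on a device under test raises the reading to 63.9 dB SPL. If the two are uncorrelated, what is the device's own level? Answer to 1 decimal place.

62.2 dB SPL

Background correction is a power subtraction:
L_src = 10·log₁₀(10^(63.9/10) − 10^(59.1/10)) = 10·log₁₀(1642000) = 62.2 dB SPL.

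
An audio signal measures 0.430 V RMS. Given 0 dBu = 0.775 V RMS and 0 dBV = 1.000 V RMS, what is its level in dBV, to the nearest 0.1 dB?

dBV = 20·log₁₀(V / 1.000 V).
20·log₁₀(0.430/1.000) = -7.3 dBV.

-7.3 dBV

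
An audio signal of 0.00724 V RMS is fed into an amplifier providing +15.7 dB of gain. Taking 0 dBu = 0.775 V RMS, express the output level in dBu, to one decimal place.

-24.9 dBu

Input level: 20·log₁₀(0.00724/0.775) = -40.59 dBu.
Output: -40.59 + 15.7 = -24.9 dBu.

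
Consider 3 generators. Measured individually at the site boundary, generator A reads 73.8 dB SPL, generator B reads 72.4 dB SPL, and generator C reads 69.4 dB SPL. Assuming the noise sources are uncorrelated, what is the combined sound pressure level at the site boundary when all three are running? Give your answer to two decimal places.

Uncorrelated sources add in intensity (power), not in dB.
L_total = 10·log₁₀(10^(73.8/10) + 10^(72.4/10) + 10^(69.4/10)) = 10·log₁₀(50080000) = 77.00 dB SPL.

77.00 dB SPL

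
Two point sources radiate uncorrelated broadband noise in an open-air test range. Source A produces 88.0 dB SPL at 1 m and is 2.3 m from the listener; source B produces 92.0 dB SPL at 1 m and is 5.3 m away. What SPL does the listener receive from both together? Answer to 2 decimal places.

82.45 dB SPL

At the listener: L_A = 88.0 − 20·log₁₀(2.3) = 80.765 dB; L_B = 92.0 − 20·log₁₀(5.3) = 77.514 dB.
Combined: 10·log₁₀(10^(80.765/10)+10^(77.514/10)) = 82.45 dB SPL.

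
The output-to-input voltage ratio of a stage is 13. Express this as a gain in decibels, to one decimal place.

22.3 dB

Voltage ratio → dB uses the 20·log₁₀ form:
20·log₁₀(13) = 22.3 dB.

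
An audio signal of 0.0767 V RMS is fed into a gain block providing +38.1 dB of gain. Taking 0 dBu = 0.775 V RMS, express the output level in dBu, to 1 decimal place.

+18.0 dBu

Input level: 20·log₁₀(0.0767/0.775) = -20.09 dBu.
Output: -20.09 + 38.1 = +18.0 dBu.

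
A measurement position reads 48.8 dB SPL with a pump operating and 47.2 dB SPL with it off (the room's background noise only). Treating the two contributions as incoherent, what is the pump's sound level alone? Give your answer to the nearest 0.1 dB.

Remove the background by subtracting linear intensities:
L_src = 10·log₁₀(10^(48.8/10) − 10^(47.2/10)) = 10·log₁₀(23380) = 43.7 dB SPL.

43.7 dB SPL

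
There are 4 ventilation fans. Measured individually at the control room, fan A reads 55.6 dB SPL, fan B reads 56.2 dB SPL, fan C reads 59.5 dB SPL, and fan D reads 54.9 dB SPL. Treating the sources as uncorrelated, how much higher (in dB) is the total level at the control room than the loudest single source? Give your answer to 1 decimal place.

3.5 dB

Uncorrelated sources add in intensity (power), not in dB.
L_total = 10·log₁₀(10^(55.6/10) + 10^(56.2/10) + 10^(59.5/10) + 10^(54.9/10)) = 62.97 dB SPL.
Excess over the loudest (59.5 dB): 62.97 − 59.5 = 3.5 dB.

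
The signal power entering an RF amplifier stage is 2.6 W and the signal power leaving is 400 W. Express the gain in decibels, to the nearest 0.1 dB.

For a power ratio, dB = 10·log₁₀(P₂/P₁).
10·log₁₀(400/2.6) = 10·log₁₀(153.8) = 21.9 dB.

21.9 dB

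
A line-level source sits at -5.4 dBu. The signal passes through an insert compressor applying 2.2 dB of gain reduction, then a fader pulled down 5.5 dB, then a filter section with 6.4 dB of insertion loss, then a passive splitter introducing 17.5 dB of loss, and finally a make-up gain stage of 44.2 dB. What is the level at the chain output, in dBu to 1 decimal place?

In dB, series stages simply add:
-5.4 − 2.2 − 5.5 − 6.4 − 17.5 + 44.2 = +7.2 dBu.

+7.2 dBu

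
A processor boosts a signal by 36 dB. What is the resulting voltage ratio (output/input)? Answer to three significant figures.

Voltage ratio = 10^(dB/20).
10^(36/20) = 10^(1.800) = 63.1.

63.1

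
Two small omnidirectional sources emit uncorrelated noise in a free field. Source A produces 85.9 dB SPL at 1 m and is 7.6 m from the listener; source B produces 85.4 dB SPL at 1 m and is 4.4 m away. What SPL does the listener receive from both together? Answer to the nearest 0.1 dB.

73.9 dB SPL

At the listener: L_A = 85.9 − 20·log₁₀(7.6) = 68.28 dB; L_B = 85.4 − 20·log₁₀(4.4) = 72.53 dB.
Combined: 10·log₁₀(10^(68.28/10)+10^(72.53/10)) = 73.9 dB SPL.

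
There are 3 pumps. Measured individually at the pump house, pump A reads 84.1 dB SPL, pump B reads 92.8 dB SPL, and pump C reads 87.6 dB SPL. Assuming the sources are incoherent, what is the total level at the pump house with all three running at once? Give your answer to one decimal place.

94.4 dB SPL

Incoherent sources sum as intensities:
L_total = 10·log₁₀(10^(84.1/10) + 10^(92.8/10) + 10^(87.6/10)) = 10·log₁₀(2738000000) = 94.4 dB SPL.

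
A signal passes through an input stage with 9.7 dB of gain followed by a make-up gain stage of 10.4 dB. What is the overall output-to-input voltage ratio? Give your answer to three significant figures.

10.1

Net gain = 9.7 + 10.4 = 20.1 dB.
Voltage ratio = 10^(20.1/20) = 10.1.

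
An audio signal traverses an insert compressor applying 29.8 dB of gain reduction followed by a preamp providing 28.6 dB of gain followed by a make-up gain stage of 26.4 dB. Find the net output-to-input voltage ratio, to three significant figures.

Net gain = (−29.8) + 28.6 + 26.4 = 25.2 dB.
Voltage ratio = 10^(25.2/20) = 18.2.

18.2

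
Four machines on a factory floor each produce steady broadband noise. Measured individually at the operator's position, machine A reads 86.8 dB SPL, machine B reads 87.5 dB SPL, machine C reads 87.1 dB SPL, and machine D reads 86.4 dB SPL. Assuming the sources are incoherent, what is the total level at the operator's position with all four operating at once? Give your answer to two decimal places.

Uncorrelated sources add in intensity (power), not in dB.
L_total = 10·log₁₀(10^(86.8/10) + 10^(87.5/10) + 10^(87.1/10) + 10^(86.4/10)) = 10·log₁₀(1990000000) = 92.99 dB SPL.

92.99 dB SPL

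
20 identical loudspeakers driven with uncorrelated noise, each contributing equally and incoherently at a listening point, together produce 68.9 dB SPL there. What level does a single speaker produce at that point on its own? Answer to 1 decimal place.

20 equal incoherent sources add 10·log₁₀(20) = 13.01 dB over one source.
L_one = 68.9 − 13.01 = 55.9 dB SPL.

55.9 dB SPL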